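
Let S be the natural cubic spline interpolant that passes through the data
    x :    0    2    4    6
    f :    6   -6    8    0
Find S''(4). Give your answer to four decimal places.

Put M_i = S'' at the i-th knot. Here h = (2, 2, 2) and Δ = (-6, 7, -4), so the interior equations h_(i-1)·M_(i-1) + 2(h_(i-1)+h_i)·M_i + h_i·M_(i+1) = 6(Δ_i − Δ_(i-1)) read
  2·M_0 + 8·M_1 + 2·M_2 = 6(Δ_1 - Δ_0) = 78
  2·M_1 + 8·M_2 + 2·M_3 = 6(Δ_2 - Δ_1) = -66
Natural end conditions: M_0 = M_3 = 0.
Hence M_0 = 0, M_1 = 63/5, M_2 = -57/5, M_3 = 0.

-11.4000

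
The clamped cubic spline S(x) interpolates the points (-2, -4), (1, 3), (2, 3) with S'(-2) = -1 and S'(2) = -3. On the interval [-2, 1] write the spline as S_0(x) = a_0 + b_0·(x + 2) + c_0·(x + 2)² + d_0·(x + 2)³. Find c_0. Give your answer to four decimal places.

2.2917

With m_i denoting the second derivative at x_i, h_i = 3, 1, and Δ_i = (y_(i+1) − y_i)/h_i = 7/3, 0:
  3·m_0 + 8·m_1 + 1·m_2 = 6(Δ_1 - Δ_0) = -14
Clamped end conditions give two more equations: 2h_0·m_0 + h_0·m_1 = 6(Δ_0 - S'(-2)) = 20 and h_1·m_1 + 2h_1·m_2 = 6(S'(2) - Δ_1) = -18.
Forward elimination and back-substitution give m_0 = 55/12, m_1 = -5/2, m_2 = -31/4.
On [-2, 1], with S_0(x) = a_0 + b_0·(x + 2) + c_0·(x + 2)² + d_0·(x + 2)³: c_0 = m_0/2 = 55/24, d_0 = (m_1 - m_0)/(6h_0) = -85/216, b_0 = Δ_0 - h_0(2m_0 + m_1)/6 = -1.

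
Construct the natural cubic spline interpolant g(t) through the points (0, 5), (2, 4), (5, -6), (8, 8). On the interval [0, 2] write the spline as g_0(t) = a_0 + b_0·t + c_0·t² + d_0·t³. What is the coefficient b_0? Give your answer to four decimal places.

Write M_i for g''(x_i). With h_i = 2, 3, 3 and divided differences Δ_i = -1/2, -10/3, 14/3, the continuity of g' gives the tridiagonal system
  2·M_0 + 10·M_1 + 3·M_2 = 6(Δ_1 - Δ_0) = -17
  3·M_1 + 12·M_2 + 3·M_3 = 6(Δ_2 - Δ_1) = 48
Natural end conditions: M_0 = M_3 = 0.
Solving the tridiagonal system: M_0 = 0, M_1 = -116/37, M_2 = 177/37, M_3 = 0.
On [0, 2], with g_0(t) = a_0 + b_0·t + c_0·t² + d_0·t³: c_0 = M_0/2 = 0, d_0 = (M_1 - M_0)/(6h_0) = -29/111, b_0 = Δ_0 - h_0(2M_0 + M_1)/6 = 121/222.

0.5450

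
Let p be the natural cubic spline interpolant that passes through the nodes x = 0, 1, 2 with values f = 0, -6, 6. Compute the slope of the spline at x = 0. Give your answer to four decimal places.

With σ_i denoting the second derivative at x_i, h_i = 1, 1, and Δ_i = (y_(i+1) − y_i)/h_i = -6, 12:
  1·σ_0 + 4·σ_1 + 1·σ_2 = 6(Δ_1 - Δ_0) = 108
Natural end conditions: σ_0 = σ_2 = 0.
Solving the tridiagonal system: σ_0 = 0, σ_1 = 27, σ_2 = 0.
On [0, 1], p'(x) = b_0 + 2c_0·x + 3d_0·x² with b_0 = Δ_0 - h_0(2σ_0 + σ_1)/6 = -21/2, c_0 = σ_0/2 = 0, d_0 = (σ_1 - σ_0)/(6h_0) = 9/2. So p'(0) = -21/2.

-10.5000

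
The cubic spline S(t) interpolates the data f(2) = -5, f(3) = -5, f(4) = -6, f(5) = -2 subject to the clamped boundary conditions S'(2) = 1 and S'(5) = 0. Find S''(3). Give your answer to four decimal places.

Let M_i = S''(x_i). Step sizes h_i = 1, 1, 1; slopes of the chords Δ_i = (y_(i+1) - y_i)/h_i = 0, -1, 4.
  1·M_0 + 4·M_1 + 1·M_2 = 6(Δ_1 - Δ_0) = -6
  1·M_1 + 4·M_2 + 1·M_3 = 6(Δ_2 - Δ_1) = 30
Clamped end conditions give two more equations: 2h_0·M_0 + h_0·M_1 = 6(Δ_0 - S'(2)) = -6 and h_2·M_2 + 2h_2·M_3 = 6(S'(5) - Δ_2) = -24.
Solving: M_0 = -2/3, M_1 = -14/3, M_2 = 40/3, M_3 = -56/3.

-4.6667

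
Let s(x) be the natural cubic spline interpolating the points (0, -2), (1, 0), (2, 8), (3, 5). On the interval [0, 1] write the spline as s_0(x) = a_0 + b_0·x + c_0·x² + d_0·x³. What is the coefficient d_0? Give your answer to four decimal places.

With m_i denoting the second derivative at x_i, h_i = 1, 1, 1, and Δ_i = (y_(i+1) − y_i)/h_i = 2, 8, -3:
  1·m_0 + 4·m_1 + 1·m_2 = 6(Δ_1 - Δ_0) = 36
  1·m_1 + 4·m_2 + 1·m_3 = 6(Δ_2 - Δ_1) = -66
Natural end conditions: m_0 = m_3 = 0.
Hence m_0 = 0, m_1 = 14, m_2 = -20, m_3 = 0.
On [0, 1], with s_0(x) = a_0 + b_0·x + c_0·x² + d_0·x³: c_0 = m_0/2 = 0, d_0 = (m_1 - m_0)/(6h_0) = 7/3, b_0 = Δ_0 - h_0(2m_0 + m_1)/6 = -1/3.

2.3333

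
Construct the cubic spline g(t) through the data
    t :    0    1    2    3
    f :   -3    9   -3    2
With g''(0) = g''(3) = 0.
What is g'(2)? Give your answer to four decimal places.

Let M_i = g''(x_i). Step sizes h_i = 1, 1, 1; slopes of the chords Δ_i = (y_(i+1) - y_i)/h_i = 12, -12, 5.
  1·M_0 + 4·M_1 + 1·M_2 = 6(Δ_1 - Δ_0) = -144
  1·M_1 + 4·M_2 + 1·M_3 = 6(Δ_2 - Δ_1) = 102
Natural end conditions: M_0 = M_3 = 0.
Forward elimination and back-substitution give M_0 = 0, M_1 = -226/5, M_2 = 184/5, M_3 = 0.
On [2, 3], g'(t) = b_2 + 2c_2·(t - 2) + 3d_2·(t - 2)² with b_2 = Δ_2 - h_2(2M_2 + M_3)/6 = -109/15, c_2 = M_2/2 = 92/5, d_2 = (M_3 - M_2)/(6h_2) = -92/15. So g'(2) = -109/15.

-7.2667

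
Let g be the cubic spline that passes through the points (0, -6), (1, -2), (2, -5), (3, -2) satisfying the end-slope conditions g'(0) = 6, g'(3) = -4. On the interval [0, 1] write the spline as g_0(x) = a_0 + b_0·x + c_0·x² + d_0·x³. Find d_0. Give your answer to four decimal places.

Let m_i = g''(x_i). Step sizes h_i = 1, 1, 1; slopes of the chords Δ_i = (y_(i+1) - y_i)/h_i = 4, -3, 3.
  1·m_0 + 4·m_1 + 1·m_2 = 6(Δ_1 - Δ_0) = -42
  1·m_1 + 4·m_2 + 1·m_3 = 6(Δ_2 - Δ_1) = 36
Clamped end conditions give two more equations: 2h_0·m_0 + h_0·m_1 = 6(Δ_0 - g'(0)) = -12 and h_2·m_2 + 2h_2·m_3 = 6(g'(3) - Δ_2) = -42.
Solving the tridiagonal system: m_0 = 32/15, m_1 = -244/15, m_2 = 314/15, m_3 = -472/15.
On [0, 1], with g_0(x) = a_0 + b_0·x + c_0·x² + d_0·x³: c_0 = m_0/2 = 16/15, d_0 = (m_1 - m_0)/(6h_0) = -46/15, b_0 = Δ_0 - h_0(2m_0 + m_1)/6 = 6.

-3.0667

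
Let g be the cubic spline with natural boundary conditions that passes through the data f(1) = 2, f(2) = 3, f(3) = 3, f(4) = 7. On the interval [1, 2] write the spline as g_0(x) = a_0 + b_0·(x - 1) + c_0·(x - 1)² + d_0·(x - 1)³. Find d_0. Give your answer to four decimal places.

-0.5333

Write M_i for g''(x_i). With h_i = 1, 1, 1 and divided differences Δ_i = 1, 0, 4, the continuity of g' gives the tridiagonal system
  1·M_0 + 4·M_1 + 1·M_2 = 6(Δ_1 - Δ_0) = -6
  1·M_1 + 4·M_2 + 1·M_3 = 6(Δ_2 - Δ_1) = 24
Natural end conditions: M_0 = M_3 = 0.
Solving the tridiagonal system: M_0 = 0, M_1 = -16/5, M_2 = 34/5, M_3 = 0.
On [1, 2], with g_0(x) = a_0 + b_0·(x - 1) + c_0·(x - 1)² + d_0·(x - 1)³: c_0 = M_0/2 = 0, d_0 = (M_1 - M_0)/(6h_0) = -8/15, b_0 = Δ_0 - h_0(2M_0 + M_1)/6 = 23/15.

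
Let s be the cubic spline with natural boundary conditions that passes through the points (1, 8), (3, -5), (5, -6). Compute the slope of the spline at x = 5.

1

With M_i denoting the second derivative at x_i, h_i = 2, 2, and Δ_i = (y_(i+1) − y_i)/h_i = -13/2, -1/2:
  2·M_0 + 8·M_1 + 2·M_2 = 6(Δ_1 - Δ_0) = 36
Natural end conditions: M_0 = M_2 = 0.
Forward elimination and back-substitution give M_0 = 0, M_1 = 9/2, M_2 = 0.
On [3, 5], s'(x) = b_1 + 2c_1·(x - 3) + 3d_1·(x - 3)² with b_1 = Δ_1 - h_1(2M_1 + M_2)/6 = -7/2, c_1 = M_1/2 = 9/4, d_1 = (M_2 - M_1)/(6h_1) = -3/8. So s'(5) = 1.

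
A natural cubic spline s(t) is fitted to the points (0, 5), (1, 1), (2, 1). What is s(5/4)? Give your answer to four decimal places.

With σ_i denoting the second derivative at x_i, h_i = 1, 1, and Δ_i = (y_(i+1) − y_i)/h_i = -4, 0:
  1·σ_0 + 4·σ_1 + 1·σ_2 = 6(Δ_1 - Δ_0) = 24
Natural end conditions: σ_0 = σ_2 = 0.
Solving the tridiagonal system: σ_0 = 0, σ_1 = 6, σ_2 = 0.
On [1, 2], s(t) = 1 - 2·(t - 1) + 3·(t - 1)² - 1·(t - 1)³.
With (t - 1) = 1/4: s(5/4) = 43/64.

0.6719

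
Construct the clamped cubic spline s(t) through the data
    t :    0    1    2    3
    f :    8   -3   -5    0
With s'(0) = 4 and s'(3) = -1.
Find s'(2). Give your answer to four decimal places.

5.5333

Let M_i = s''(x_i). Step sizes h_i = 1, 1, 1; slopes of the chords Δ_i = (y_(i+1) - y_i)/h_i = -11, -2, 5.
  1·M_0 + 4·M_1 + 1·M_2 = 6(Δ_1 - Δ_0) = 54
  1·M_1 + 4·M_2 + 1·M_3 = 6(Δ_2 - Δ_1) = 42
Clamped end conditions give two more equations: 2h_0·M_0 + h_0·M_1 = 6(Δ_0 - s'(0)) = -90 and h_2·M_2 + 2h_2·M_3 = 6(s'(3) - Δ_2) = -36.
Hence M_0 = -866/15, M_1 = 382/15, M_2 = 148/15, M_3 = -344/15.
On [2, 3], s'(t) = b_2 + 2c_2·(t - 2) + 3d_2·(t - 2)² with b_2 = Δ_2 - h_2(2M_2 + M_3)/6 = 83/15, c_2 = M_2/2 = 74/15, d_2 = (M_3 - M_2)/(6h_2) = -82/15. So s'(2) = 83/15.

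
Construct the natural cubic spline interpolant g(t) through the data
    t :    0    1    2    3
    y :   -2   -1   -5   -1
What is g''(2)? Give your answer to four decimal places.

14.8000

Let m_i = g''(x_i). Step sizes h_i = 1, 1, 1; slopes of the chords Δ_i = (y_(i+1) - y_i)/h_i = 1, -4, 4.
  1·m_0 + 4·m_1 + 1·m_2 = 6(Δ_1 - Δ_0) = -30
  1·m_1 + 4·m_2 + 1·m_3 = 6(Δ_2 - Δ_1) = 48
Natural end conditions: m_0 = m_3 = 0.
Solving the tridiagonal system: m_0 = 0, m_1 = -56/5, m_2 = 74/5, m_3 = 0.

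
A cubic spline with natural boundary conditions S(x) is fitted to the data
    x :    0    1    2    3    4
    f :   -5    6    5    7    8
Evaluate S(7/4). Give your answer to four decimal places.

5.4718

With M_i denoting the second derivative at x_i, h_i = 1, 1, 1, 1, and Δ_i = (y_(i+1) − y_i)/h_i = 11, -1, 2, 1:
  1·M_0 + 4·M_1 + 1·M_2 = 6(Δ_1 - Δ_0) = -72
  1·M_1 + 4·M_2 + 1·M_3 = 6(Δ_2 - Δ_1) = 18
  1·M_2 + 4·M_3 + 1·M_4 = 6(Δ_3 - Δ_2) = -6
Natural end conditions: M_0 = M_4 = 0.
Hence M_0 = 0, M_1 = -579/28, M_2 = 75/7, M_3 = -117/28, M_4 = 0.
On [1, 2], S(x) = 6 + 115/28·(x - 1) - 579/56·(x - 1)² + 293/56·(x - 1)³.
With (x - 1) = 3/4: S(7/4) = 19611/3584.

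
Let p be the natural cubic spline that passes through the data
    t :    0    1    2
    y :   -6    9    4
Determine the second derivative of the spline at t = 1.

-30

With M_i denoting the second derivative at x_i, h_i = 1, 1, and Δ_i = (y_(i+1) − y_i)/h_i = 15, -5:
  1·M_0 + 4·M_1 + 1·M_2 = 6(Δ_1 - Δ_0) = -120
Natural end conditions: M_0 = M_2 = 0.
Solving the tridiagonal system: M_0 = 0, M_1 = -30, M_2 = 0.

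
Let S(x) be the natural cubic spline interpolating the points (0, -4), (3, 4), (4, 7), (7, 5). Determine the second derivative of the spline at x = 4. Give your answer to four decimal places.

With M_i denoting the second derivative at x_i, h_i = 3, 1, 3, and Δ_i = (y_(i+1) − y_i)/h_i = 8/3, 3, -2/3:
  3·M_0 + 8·M_1 + 1·M_2 = 6(Δ_1 - Δ_0) = 2
  1·M_1 + 8·M_2 + 3·M_3 = 6(Δ_2 - Δ_1) = -22
Natural end conditions: M_0 = M_3 = 0.
Forward elimination and back-substitution give M_0 = 0, M_1 = 38/63, M_2 = -178/63, M_3 = 0.

-2.8254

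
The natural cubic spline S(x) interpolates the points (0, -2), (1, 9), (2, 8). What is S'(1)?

5

Write M_i for S''(x_i). With h_i = 1, 1 and divided differences Δ_i = 11, -1, the continuity of S' gives the tridiagonal system
  1·M_0 + 4·M_1 + 1·M_2 = 6(Δ_1 - Δ_0) = -72
Natural end conditions: M_0 = M_2 = 0.
Hence M_0 = 0, M_1 = -18, M_2 = 0.
On [1, 2], S'(x) = b_1 + 2c_1·(x - 1) + 3d_1·(x - 1)² with b_1 = Δ_1 - h_1(2M_1 + M_2)/6 = 5, c_1 = M_1/2 = -9, d_1 = (M_2 - M_1)/(6h_1) = 3. So S'(1) = 5.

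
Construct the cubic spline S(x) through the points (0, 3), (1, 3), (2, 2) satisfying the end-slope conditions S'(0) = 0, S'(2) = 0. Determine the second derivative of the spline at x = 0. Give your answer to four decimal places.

Write M_i for S''(x_i). With h_i = 1, 1 and divided differences Δ_i = 0, -1, the continuity of S' gives the tridiagonal system
  1·M_0 + 4·M_1 + 1·M_2 = 6(Δ_1 - Δ_0) = -6
Clamped end conditions give two more equations: 2h_0·M_0 + h_0·M_1 = 6(Δ_0 - S'(0)) = 0 and h_1·M_1 + 2h_1·M_2 = 6(S'(2) - Δ_1) = 6.
Solving the tridiagonal system: M_0 = 3/2, M_1 = -3, M_2 = 9/2.

1.5000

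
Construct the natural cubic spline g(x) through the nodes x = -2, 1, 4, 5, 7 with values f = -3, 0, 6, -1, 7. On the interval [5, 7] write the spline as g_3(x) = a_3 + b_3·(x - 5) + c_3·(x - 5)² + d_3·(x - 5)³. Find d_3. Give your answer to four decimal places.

-1.0471

With M_i denoting the second derivative at x_i, h_i = 3, 3, 1, 2, and Δ_i = (y_(i+1) − y_i)/h_i = 1, 2, -7, 4:
  3·M_0 + 12·M_1 + 3·M_2 = 6(Δ_1 - Δ_0) = 6
  3·M_1 + 8·M_2 + 1·M_3 = 6(Δ_2 - Δ_1) = -54
  1·M_2 + 6·M_3 + 2·M_4 = 6(Δ_3 - Δ_2) = 66
Natural end conditions: M_0 = M_4 = 0.
Solving the tridiagonal system: M_0 = 0, M_1 = 242/85, M_2 = -798/85, M_3 = 1068/85, M_4 = 0.
On [5, 7], with g_3(x) = a_3 + b_3·(x - 5) + c_3·(x - 5)² + d_3·(x - 5)³: c_3 = M_3/2 = 534/85, d_3 = (M_4 - M_3)/(6h_3) = -89/85, b_3 = Δ_3 - h_3(2M_3 + M_4)/6 = -372/85.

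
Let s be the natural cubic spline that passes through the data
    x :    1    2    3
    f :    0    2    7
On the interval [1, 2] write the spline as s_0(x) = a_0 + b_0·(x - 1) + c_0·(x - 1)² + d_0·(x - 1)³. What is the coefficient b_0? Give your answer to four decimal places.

1.2500

Put M_i = s'' at the i-th knot. Here h = (1, 1) and Δ = (2, 5), so the interior equations h_(i-1)·M_(i-1) + 2(h_(i-1)+h_i)·M_i + h_i·M_(i+1) = 6(Δ_i − Δ_(i-1)) read
  1·M_0 + 4·M_1 + 1·M_2 = 6(Δ_1 - Δ_0) = 18
Natural end conditions: M_0 = M_2 = 0.
Forward elimination and back-substitution give M_0 = 0, M_1 = 9/2, M_2 = 0.
On [1, 2], with s_0(x) = a_0 + b_0·(x - 1) + c_0·(x - 1)² + d_0·(x - 1)³: c_0 = M_0/2 = 0, d_0 = (M_1 - M_0)/(6h_0) = 3/4, b_0 = Δ_0 - h_0(2M_0 + M_1)/6 = 5/4.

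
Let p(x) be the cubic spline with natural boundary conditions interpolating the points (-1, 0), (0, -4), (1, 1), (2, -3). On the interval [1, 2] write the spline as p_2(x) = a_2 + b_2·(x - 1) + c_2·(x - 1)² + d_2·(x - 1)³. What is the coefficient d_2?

With σ_i denoting the second derivative at x_i, h_i = 1, 1, 1, and Δ_i = (y_(i+1) − y_i)/h_i = -4, 5, -4:
  1·σ_0 + 4·σ_1 + 1·σ_2 = 6(Δ_1 - Δ_0) = 54
  1·σ_1 + 4·σ_2 + 1·σ_3 = 6(Δ_2 - Δ_1) = -54
Natural end conditions: σ_0 = σ_3 = 0.
Solving the tridiagonal system: σ_0 = 0, σ_1 = 18, σ_2 = -18, σ_3 = 0.
On [1, 2], with p_2(x) = a_2 + b_2·(x - 1) + c_2·(x - 1)² + d_2·(x - 1)³: c_2 = σ_2/2 = -9, d_2 = (σ_3 - σ_2)/(6h_2) = 3, b_2 = Δ_2 - h_2(2σ_2 + σ_3)/6 = 2.

3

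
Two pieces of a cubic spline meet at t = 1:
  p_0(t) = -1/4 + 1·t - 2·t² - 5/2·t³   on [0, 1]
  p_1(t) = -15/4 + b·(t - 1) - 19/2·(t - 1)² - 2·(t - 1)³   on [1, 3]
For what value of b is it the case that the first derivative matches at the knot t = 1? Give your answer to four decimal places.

-10.5000

p_0'(t) = 1 - 4·t - 15/2·t², so p_0'(1) = -21/2. On the right, p_1'(1) = b, so b = -21/2.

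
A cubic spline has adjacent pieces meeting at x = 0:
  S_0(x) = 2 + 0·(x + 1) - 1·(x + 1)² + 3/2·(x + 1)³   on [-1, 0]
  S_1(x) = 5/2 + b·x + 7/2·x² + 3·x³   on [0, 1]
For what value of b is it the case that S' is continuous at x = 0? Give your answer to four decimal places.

2.5000

S_0'(x) = 0 - 2·(x + 1) + 9/2·(x + 1)², so S_0'(0) = 5/2. On the right, S_1'(0) = b, so b = 5/2.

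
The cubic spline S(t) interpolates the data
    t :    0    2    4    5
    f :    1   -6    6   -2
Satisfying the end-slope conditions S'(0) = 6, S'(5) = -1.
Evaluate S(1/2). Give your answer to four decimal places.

1.4429

Let M_i = S''(x_i). Step sizes h_i = 2, 2, 1; slopes of the chords Δ_i = (y_(i+1) - y_i)/h_i = -7/2, 6, -8.
  2·M_0 + 8·M_1 + 2·M_2 = 6(Δ_1 - Δ_0) = 57
  2·M_1 + 6·M_2 + 1·M_3 = 6(Δ_2 - Δ_1) = -84
Clamped end conditions give two more equations: 2h_0·M_0 + h_0·M_1 = 6(Δ_0 - S'(0)) = -57 and h_2·M_2 + 2h_2·M_3 = 6(S'(5) - Δ_2) = 42.
Hence M_0 = -1109/46, M_1 = 907/46, M_2 = -604/23, M_3 = 785/23.
On [0, 2], S(t) = 1 + 6·t - 1109/92·t² + 84/23·t³.
With t = 1/2: S(1/2) = 531/368.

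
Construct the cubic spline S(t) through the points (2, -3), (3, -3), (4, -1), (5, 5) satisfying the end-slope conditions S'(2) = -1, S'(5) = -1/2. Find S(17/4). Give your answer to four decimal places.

With M_i denoting the second derivative at x_i, h_i = 1, 1, 1, and Δ_i = (y_(i+1) − y_i)/h_i = 0, 2, 6:
  1·M_0 + 4·M_1 + 1·M_2 = 6(Δ_1 - Δ_0) = 12
  1·M_1 + 4·M_2 + 1·M_3 = 6(Δ_2 - Δ_1) = 24
Clamped end conditions give two more equations: 2h_0·M_0 + h_0·M_1 = 6(Δ_0 - S'(2)) = 6 and h_2·M_2 + 2h_2·M_3 = 6(S'(5) - Δ_2) = -39.
Hence M_0 = 53/15, M_1 = -16/15, M_2 = 191/15, M_3 = -388/15.
On [4, 5], S(t) = -1 + 91/15·(t - 4) + 191/30·(t - 4)² - 193/30·(t - 4)³.
With (t - 4) = 1/4: S(17/4) = 521/640.

0.8141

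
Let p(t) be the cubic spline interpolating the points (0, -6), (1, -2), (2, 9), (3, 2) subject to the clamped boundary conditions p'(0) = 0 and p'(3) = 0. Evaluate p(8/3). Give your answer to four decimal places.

Put m_i = p'' at the i-th knot. Here h = (1, 1, 1) and Δ = (4, 11, -7), so the interior equations h_(i-1)·m_(i-1) + 2(h_(i-1)+h_i)·m_i + h_i·m_(i+1) = 6(Δ_i − Δ_(i-1)) read
  1·m_0 + 4·m_1 + 1·m_2 = 6(Δ_1 - Δ_0) = 42
  1·m_1 + 4·m_2 + 1·m_3 = 6(Δ_2 - Δ_1) = -108
Clamped end conditions give two more equations: 2h_0·m_0 + h_0·m_1 = 6(Δ_0 - p'(0)) = 24 and h_2·m_2 + 2h_2·m_3 = 6(p'(3) - Δ_2) = 42.
Solving the tridiagonal system: m_0 = 8/5, m_1 = 104/5, m_2 = -214/5, m_3 = 212/5.
On [2, 3], p(t) = 9 + 1/5·(t - 2) - 107/5·(t - 2)² + 71/5·(t - 2)³.
With (t - 2) = 2/3: p(8/3) = 517/135.

3.8296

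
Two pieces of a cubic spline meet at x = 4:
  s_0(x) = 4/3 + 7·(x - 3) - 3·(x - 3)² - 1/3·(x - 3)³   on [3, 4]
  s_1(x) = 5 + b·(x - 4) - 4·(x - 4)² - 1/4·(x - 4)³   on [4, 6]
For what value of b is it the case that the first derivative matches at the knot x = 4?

0

s_0'(x) = 7 - 6·(x - 3) - 1·(x - 3)², so s_0'(4) = 0. On the right, s_1'(4) = b, so b = 0.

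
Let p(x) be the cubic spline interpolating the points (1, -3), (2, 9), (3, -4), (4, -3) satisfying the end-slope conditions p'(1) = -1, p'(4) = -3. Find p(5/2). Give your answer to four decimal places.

Let M_i = p''(x_i). Step sizes h_i = 1, 1, 1; slopes of the chords Δ_i = (y_(i+1) - y_i)/h_i = 12, -13, 1.
  1·M_0 + 4·M_1 + 1·M_2 = 6(Δ_1 - Δ_0) = -150
  1·M_1 + 4·M_2 + 1·M_3 = 6(Δ_2 - Δ_1) = 84
Clamped end conditions give two more equations: 2h_0·M_0 + h_0·M_1 = 6(Δ_0 - p'(1)) = 78 and h_2·M_2 + 2h_2·M_3 = 6(p'(4) - Δ_2) = -24.
Solving: M_0 = 218/3, M_1 = -202/3, M_2 = 140/3, M_3 = -106/3.
On [2, 3], p(x) = 9 + 5/3·(x - 2) - 101/3·(x - 2)² + 19·(x - 2)³.
With (x - 2) = 1/2: p(5/2) = 91/24.

3.7917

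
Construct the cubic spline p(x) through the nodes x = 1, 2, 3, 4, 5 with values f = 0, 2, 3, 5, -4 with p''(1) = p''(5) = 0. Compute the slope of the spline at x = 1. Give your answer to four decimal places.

Put M_i = p'' at the i-th knot. Here h = (1, 1, 1, 1) and Δ = (2, 1, 2, -9), so the interior equations h_(i-1)·M_(i-1) + 2(h_(i-1)+h_i)·M_i + h_i·M_(i+1) = 6(Δ_i − Δ_(i-1)) read
  1·M_0 + 4·M_1 + 1·M_2 = 6(Δ_1 - Δ_0) = -6
  1·M_1 + 4·M_2 + 1·M_3 = 6(Δ_2 - Δ_1) = 6
  1·M_2 + 4·M_3 + 1·M_4 = 6(Δ_3 - Δ_2) = -66
Natural end conditions: M_0 = M_4 = 0.
Solving: M_0 = 0, M_1 = -45/14, M_2 = 48/7, M_3 = -255/14, M_4 = 0.
On [1, 2], p'(x) = b_0 + 2c_0·(x - 1) + 3d_0·(x - 1)² with b_0 = Δ_0 - h_0(2M_0 + M_1)/6 = 71/28, c_0 = M_0/2 = 0, d_0 = (M_1 - M_0)/(6h_0) = -15/28. So p'(1) = 71/28.

2.5357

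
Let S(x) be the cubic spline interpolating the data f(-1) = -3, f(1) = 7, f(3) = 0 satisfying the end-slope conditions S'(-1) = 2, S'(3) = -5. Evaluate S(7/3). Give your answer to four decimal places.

3.5741

Put m_i = S'' at the i-th knot. Here h = (2, 2) and Δ = (5, -7/2), so the interior equations h_(i-1)·m_(i-1) + 2(h_(i-1)+h_i)·m_i + h_i·m_(i+1) = 6(Δ_i − Δ_(i-1)) read
  2·m_0 + 8·m_1 + 2·m_2 = 6(Δ_1 - Δ_0) = -51
Clamped end conditions give two more equations: 2h_0·m_0 + h_0·m_1 = 6(Δ_0 - S'(-1)) = 18 and h_1·m_1 + 2h_1·m_2 = 6(S'(3) - Δ_1) = -9.
Solving the tridiagonal system: m_0 = 73/8, m_1 = -37/4, m_2 = 19/8.
On [1, 3], S(x) = 7 + 15/8·(x - 1) - 37/8·(x - 1)² + 31/32·(x - 1)³.
With (x - 1) = 4/3: S(7/3) = 193/54.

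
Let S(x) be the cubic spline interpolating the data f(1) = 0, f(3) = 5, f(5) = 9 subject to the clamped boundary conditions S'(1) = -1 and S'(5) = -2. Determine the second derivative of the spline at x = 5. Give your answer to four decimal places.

With σ_i denoting the second derivative at x_i, h_i = 2, 2, and Δ_i = (y_(i+1) − y_i)/h_i = 5/2, 2:
  2·σ_0 + 8·σ_1 + 2·σ_2 = 6(Δ_1 - Δ_0) = -3
Clamped end conditions give two more equations: 2h_0·σ_0 + h_0·σ_1 = 6(Δ_0 - S'(1)) = 21 and h_1·σ_1 + 2h_1·σ_2 = 6(S'(5) - Δ_1) = -24.
Hence σ_0 = 43/8, σ_1 = -1/4, σ_2 = -47/8.

-5.8750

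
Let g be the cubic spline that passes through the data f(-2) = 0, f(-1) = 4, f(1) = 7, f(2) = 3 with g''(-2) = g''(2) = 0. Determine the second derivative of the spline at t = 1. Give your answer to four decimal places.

Let m_i = g''(x_i). Step sizes h_i = 1, 2, 1; slopes of the chords Δ_i = (y_(i+1) - y_i)/h_i = 4, 3/2, -4.
  1·m_0 + 6·m_1 + 2·m_2 = 6(Δ_1 - Δ_0) = -15
  2·m_1 + 6·m_2 + 1·m_3 = 6(Δ_2 - Δ_1) = -33
Natural end conditions: m_0 = m_3 = 0.
Hence m_0 = 0, m_1 = -3/4, m_2 = -21/4, m_3 = 0.

-5.2500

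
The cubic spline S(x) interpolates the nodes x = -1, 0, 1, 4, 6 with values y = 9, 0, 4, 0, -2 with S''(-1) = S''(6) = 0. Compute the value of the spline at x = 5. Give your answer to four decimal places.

Let M_i = S''(x_i). Step sizes h_i = 1, 1, 3, 2; slopes of the chords Δ_i = (y_(i+1) - y_i)/h_i = -9, 4, -4/3, -1.
  1·M_0 + 4·M_1 + 1·M_2 = 6(Δ_1 - Δ_0) = 78
  1·M_1 + 8·M_2 + 3·M_3 = 6(Δ_2 - Δ_1) = -32
  3·M_2 + 10·M_3 + 2·M_4 = 6(Δ_3 - Δ_2) = 2
Natural end conditions: M_0 = M_4 = 0.
Hence M_0 = 0, M_1 = 2932/137, M_2 = -1042/137, M_3 = 340/137, M_4 = 0.
On [4, 6], S(x) = 0 - 1091/411·(x - 4) + 170/137·(x - 4)² - 85/411·(x - 4)³.
With (x - 4) = 1: S(5) = -222/137.

-1.6204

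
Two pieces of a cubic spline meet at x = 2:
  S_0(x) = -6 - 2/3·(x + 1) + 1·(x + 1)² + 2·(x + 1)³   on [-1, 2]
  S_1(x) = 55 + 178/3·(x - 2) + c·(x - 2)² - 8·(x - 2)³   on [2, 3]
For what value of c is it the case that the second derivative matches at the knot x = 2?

19

S_0''(x) = 2 + 12·(x + 1), so S_0''(2) = 38. On the right, S_1''(2) = 2c, so c = 19.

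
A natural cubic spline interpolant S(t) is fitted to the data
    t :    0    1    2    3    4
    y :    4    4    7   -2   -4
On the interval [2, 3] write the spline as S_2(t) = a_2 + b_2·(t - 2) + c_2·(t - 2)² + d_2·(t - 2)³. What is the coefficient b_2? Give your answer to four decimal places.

With m_i denoting the second derivative at x_i, h_i = 1, 1, 1, 1, and Δ_i = (y_(i+1) − y_i)/h_i = 0, 3, -9, -2:
  1·m_0 + 4·m_1 + 1·m_2 = 6(Δ_1 - Δ_0) = 18
  1·m_1 + 4·m_2 + 1·m_3 = 6(Δ_2 - Δ_1) = -72
  1·m_2 + 4·m_3 + 1·m_4 = 6(Δ_3 - Δ_2) = 42
Natural end conditions: m_0 = m_4 = 0.
Hence m_0 = 0, m_1 = 75/7, m_2 = -174/7, m_3 = 117/7, m_4 = 0.
On [2, 3], with S_2(t) = a_2 + b_2·(t - 2) + c_2·(t - 2)² + d_2·(t - 2)³: c_2 = m_2/2 = -87/7, d_2 = (m_3 - m_2)/(6h_2) = 97/14, b_2 = Δ_2 - h_2(2m_2 + m_3)/6 = -7/2.

-3.5000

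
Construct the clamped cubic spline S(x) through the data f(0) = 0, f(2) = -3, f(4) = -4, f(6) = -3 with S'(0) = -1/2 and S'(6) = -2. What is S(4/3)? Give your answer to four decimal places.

-1.8222

Let M_i = S''(x_i). Step sizes h_i = 2, 2, 2; slopes of the chords Δ_i = (y_(i+1) - y_i)/h_i = -3/2, -1/2, 1/2.
  2·M_0 + 8·M_1 + 2·M_2 = 6(Δ_1 - Δ_0) = 6
  2·M_1 + 8·M_2 + 2·M_3 = 6(Δ_2 - Δ_1) = 6
Clamped end conditions give two more equations: 2h_0·M_0 + h_0·M_1 = 6(Δ_0 - S'(0)) = -6 and h_2·M_2 + 2h_2·M_3 = 6(S'(6) - Δ_2) = -15.
Forward elimination and back-substitution give M_0 = -19/10, M_1 = 4/5, M_2 = 17/10, M_3 = -23/5.
On [0, 2], S(x) = 0 - 1/2·x - 19/20·x² + 9/40·x³.
With x = 4/3: S(4/3) = -82/45.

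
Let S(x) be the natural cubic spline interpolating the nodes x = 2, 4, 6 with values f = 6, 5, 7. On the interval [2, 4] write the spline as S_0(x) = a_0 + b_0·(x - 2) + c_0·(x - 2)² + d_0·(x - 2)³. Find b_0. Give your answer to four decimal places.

Write m_i for S''(x_i). With h_i = 2, 2 and divided differences Δ_i = -1/2, 1, the continuity of S' gives the tridiagonal system
  2·m_0 + 8·m_1 + 2·m_2 = 6(Δ_1 - Δ_0) = 9
Natural end conditions: m_0 = m_2 = 0.
Hence m_0 = 0, m_1 = 9/8, m_2 = 0.
On [2, 4], with S_0(x) = a_0 + b_0·(x - 2) + c_0·(x - 2)² + d_0·(x - 2)³: c_0 = m_0/2 = 0, d_0 = (m_1 - m_0)/(6h_0) = 3/32, b_0 = Δ_0 - h_0(2m_0 + m_1)/6 = -7/8.

-0.8750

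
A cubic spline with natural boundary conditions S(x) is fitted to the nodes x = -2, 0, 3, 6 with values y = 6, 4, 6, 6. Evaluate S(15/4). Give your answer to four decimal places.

Write M_i for S''(x_i). With h_i = 2, 3, 3 and divided differences Δ_i = -1, 2/3, 0, the continuity of S' gives the tridiagonal system
  2·M_0 + 10·M_1 + 3·M_2 = 6(Δ_1 - Δ_0) = 10
  3·M_1 + 12·M_2 + 3·M_3 = 6(Δ_2 - Δ_1) = -4
Natural end conditions: M_0 = M_3 = 0.
Hence M_0 = 0, M_1 = 44/37, M_2 = -70/111, M_3 = 0.
On [3, 6], S(x) = 6 + 70/111·(x - 3) - 35/111·(x - 3)² + 35/999·(x - 3)³.
With (x - 3) = 3/4: S(15/4) = 14943/2368.

6.3104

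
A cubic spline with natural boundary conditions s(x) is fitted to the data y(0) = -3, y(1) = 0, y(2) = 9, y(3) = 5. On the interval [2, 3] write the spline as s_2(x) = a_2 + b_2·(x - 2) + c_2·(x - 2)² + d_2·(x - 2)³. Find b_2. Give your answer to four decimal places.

3.7333

With M_i denoting the second derivative at x_i, h_i = 1, 1, 1, and Δ_i = (y_(i+1) − y_i)/h_i = 3, 9, -4:
  1·M_0 + 4·M_1 + 1·M_2 = 6(Δ_1 - Δ_0) = 36
  1·M_1 + 4·M_2 + 1·M_3 = 6(Δ_2 - Δ_1) = -78
Natural end conditions: M_0 = M_3 = 0.
Hence M_0 = 0, M_1 = 74/5, M_2 = -116/5, M_3 = 0.
On [2, 3], with s_2(x) = a_2 + b_2·(x - 2) + c_2·(x - 2)² + d_2·(x - 2)³: c_2 = M_2/2 = -58/5, d_2 = (M_3 - M_2)/(6h_2) = 58/15, b_2 = Δ_2 - h_2(2M_2 + M_3)/6 = 56/15.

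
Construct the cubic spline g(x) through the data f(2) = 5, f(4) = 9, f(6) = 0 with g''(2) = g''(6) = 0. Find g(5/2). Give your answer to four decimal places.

6.7617

Let M_i = g''(x_i). Step sizes h_i = 2, 2; slopes of the chords Δ_i = (y_(i+1) - y_i)/h_i = 2, -9/2.
  2·M_0 + 8·M_1 + 2·M_2 = 6(Δ_1 - Δ_0) = -39
Natural end conditions: M_0 = M_2 = 0.
Forward elimination and back-substitution give M_0 = 0, M_1 = -39/8, M_2 = 0.
On [2, 4], g(x) = 5 + 29/8·(x - 2) + 0·(x - 2)² - 13/32·(x - 2)³.
With (x - 2) = 1/2: g(5/2) = 1731/256.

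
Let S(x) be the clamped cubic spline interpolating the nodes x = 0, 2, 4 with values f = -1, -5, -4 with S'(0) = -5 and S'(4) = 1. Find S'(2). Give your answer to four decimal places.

-0.1250

With σ_i denoting the second derivative at x_i, h_i = 2, 2, and Δ_i = (y_(i+1) − y_i)/h_i = -2, 1/2:
  2·σ_0 + 8·σ_1 + 2·σ_2 = 6(Δ_1 - Δ_0) = 15
Clamped end conditions give two more equations: 2h_0·σ_0 + h_0·σ_1 = 6(Δ_0 - S'(0)) = 18 and h_1·σ_1 + 2h_1·σ_2 = 6(S'(4) - Δ_1) = 3.
Solving: σ_0 = 33/8, σ_1 = 3/4, σ_2 = 3/8.
On [2, 4], S'(x) = b_1 + 2c_1·(x - 2) + 3d_1·(x - 2)² with b_1 = Δ_1 - h_1(2σ_1 + σ_2)/6 = -1/8, c_1 = σ_1/2 = 3/8, d_1 = (σ_2 - σ_1)/(6h_1) = -1/32. So S'(2) = -1/8.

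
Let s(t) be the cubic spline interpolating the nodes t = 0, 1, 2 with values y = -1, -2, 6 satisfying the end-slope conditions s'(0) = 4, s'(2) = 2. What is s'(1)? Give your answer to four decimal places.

Put M_i = s'' at the i-th knot. Here h = (1, 1) and Δ = (-1, 8), so the interior equations h_(i-1)·M_(i-1) + 2(h_(i-1)+h_i)·M_i + h_i·M_(i+1) = 6(Δ_i − Δ_(i-1)) read
  1·M_0 + 4·M_1 + 1·M_2 = 6(Δ_1 - Δ_0) = 54
Clamped end conditions give two more equations: 2h_0·M_0 + h_0·M_1 = 6(Δ_0 - s'(0)) = -30 and h_1·M_1 + 2h_1·M_2 = 6(s'(2) - Δ_1) = -36.
Hence M_0 = -59/2, M_1 = 29, M_2 = -65/2.
On [1, 2], s'(t) = b_1 + 2c_1·(t - 1) + 3d_1·(t - 1)² with b_1 = Δ_1 - h_1(2M_1 + M_2)/6 = 15/4, c_1 = M_1/2 = 29/2, d_1 = (M_2 - M_1)/(6h_1) = -41/4. So s'(1) = 15/4.

3.7500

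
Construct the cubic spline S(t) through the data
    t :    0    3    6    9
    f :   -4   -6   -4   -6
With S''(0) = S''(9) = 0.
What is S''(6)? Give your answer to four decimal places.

Write M_i for S''(x_i). With h_i = 3, 3, 3 and divided differences Δ_i = -2/3, 2/3, -2/3, the continuity of S' gives the tridiagonal system
  3·M_0 + 12·M_1 + 3·M_2 = 6(Δ_1 - Δ_0) = 8
  3·M_1 + 12·M_2 + 3·M_3 = 6(Δ_2 - Δ_1) = -8
Natural end conditions: M_0 = M_3 = 0.
Forward elimination and back-substitution give M_0 = 0, M_1 = 8/9, M_2 = -8/9, M_3 = 0.

-0.8889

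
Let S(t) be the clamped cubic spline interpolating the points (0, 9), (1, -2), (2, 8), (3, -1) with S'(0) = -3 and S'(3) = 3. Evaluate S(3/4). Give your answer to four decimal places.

-0.4219

Put M_i = S'' at the i-th knot. Here h = (1, 1, 1) and Δ = (-11, 10, -9), so the interior equations h_(i-1)·M_(i-1) + 2(h_(i-1)+h_i)·M_i + h_i·M_(i+1) = 6(Δ_i − Δ_(i-1)) read
  1·M_0 + 4·M_1 + 1·M_2 = 6(Δ_1 - Δ_0) = 126
  1·M_1 + 4·M_2 + 1·M_3 = 6(Δ_2 - Δ_1) = -114
Clamped end conditions give two more equations: 2h_0·M_0 + h_0·M_1 = 6(Δ_0 - S'(0)) = -48 and h_2·M_2 + 2h_2·M_3 = 6(S'(3) - Δ_2) = 72.
Forward elimination and back-substitution give M_0 = -54, M_1 = 60, M_2 = -60, M_3 = 66.
On [0, 1], S(t) = 9 - 3·t - 27·t² + 19·t³.
With t = 3/4: S(3/4) = -27/64.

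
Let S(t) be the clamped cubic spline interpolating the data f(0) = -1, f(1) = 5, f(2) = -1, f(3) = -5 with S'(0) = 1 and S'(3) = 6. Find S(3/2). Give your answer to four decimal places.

With M_i denoting the second derivative at x_i, h_i = 1, 1, 1, and Δ_i = (y_(i+1) − y_i)/h_i = 6, -6, -4:
  1·M_0 + 4·M_1 + 1·M_2 = 6(Δ_1 - Δ_0) = -72
  1·M_1 + 4·M_2 + 1·M_3 = 6(Δ_2 - Δ_1) = 12
Clamped end conditions give two more equations: 2h_0·M_0 + h_0·M_1 = 6(Δ_0 - S'(0)) = 30 and h_2·M_2 + 2h_2·M_3 = 6(S'(3) - Δ_2) = 60.
Hence M_0 = 416/15, M_1 = -382/15, M_2 = 32/15, M_3 = 434/15.
On [1, 2], S(t) = 5 + 32/15·(t - 1) - 191/15·(t - 1)² + 23/5·(t - 1)³.
With (t - 1) = 1/2: S(3/2) = 83/24.

3.4583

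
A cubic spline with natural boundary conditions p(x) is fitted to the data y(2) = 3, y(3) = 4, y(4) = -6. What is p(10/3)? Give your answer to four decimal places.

1.6852

Let M_i = p''(x_i). Step sizes h_i = 1, 1; slopes of the chords Δ_i = (y_(i+1) - y_i)/h_i = 1, -10.
  1·M_0 + 4·M_1 + 1·M_2 = 6(Δ_1 - Δ_0) = -66
Natural end conditions: M_0 = M_2 = 0.
Forward elimination and back-substitution give M_0 = 0, M_1 = -33/2, M_2 = 0.
On [3, 4], p(x) = 4 - 9/2·(x - 3) - 33/4·(x - 3)² + 11/4·(x - 3)³.
With (x - 3) = 1/3: p(10/3) = 91/54.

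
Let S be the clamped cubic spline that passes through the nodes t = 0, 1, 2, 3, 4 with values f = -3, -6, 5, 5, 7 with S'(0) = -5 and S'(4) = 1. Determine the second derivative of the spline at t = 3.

12

Put M_i = S'' at the i-th knot. Here h = (1, 1, 1, 1) and Δ = (-3, 11, 0, 2), so the interior equations h_(i-1)·M_(i-1) + 2(h_(i-1)+h_i)·M_i + h_i·M_(i+1) = 6(Δ_i − Δ_(i-1)) read
  1·M_0 + 4·M_1 + 1·M_2 = 6(Δ_1 - Δ_0) = 84
  1·M_1 + 4·M_2 + 1·M_3 = 6(Δ_2 - Δ_1) = -66
  1·M_2 + 4·M_3 + 1·M_4 = 6(Δ_3 - Δ_2) = 12
Clamped end conditions give two more equations: 2h_0·M_0 + h_0·M_1 = 6(Δ_0 - S'(0)) = 12 and h_3·M_3 + 2h_3·M_4 = 6(S'(4) - Δ_3) = -6.
Hence M_0 = -9, M_1 = 30, M_2 = -27, M_3 = 12, M_4 = -9.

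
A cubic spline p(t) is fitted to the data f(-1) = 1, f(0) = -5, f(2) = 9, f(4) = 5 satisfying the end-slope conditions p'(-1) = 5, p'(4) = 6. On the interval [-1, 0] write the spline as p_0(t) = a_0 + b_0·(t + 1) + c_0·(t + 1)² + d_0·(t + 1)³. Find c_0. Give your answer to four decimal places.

-23.2609

Put m_i = p'' at the i-th knot. Here h = (1, 2, 2) and Δ = (-6, 7, -2), so the interior equations h_(i-1)·m_(i-1) + 2(h_(i-1)+h_i)·m_i + h_i·m_(i+1) = 6(Δ_i − Δ_(i-1)) read
  1·m_0 + 6·m_1 + 2·m_2 = 6(Δ_1 - Δ_0) = 78
  2·m_1 + 8·m_2 + 2·m_3 = 6(Δ_2 - Δ_1) = -54
Clamped end conditions give two more equations: 2h_0·m_0 + h_0·m_1 = 6(Δ_0 - p'(-1)) = -66 and h_2·m_2 + 2h_2·m_3 = 6(p'(4) - Δ_2) = 48.
Solving: m_0 = -1070/23, m_1 = 622/23, m_2 = -434/23, m_3 = 493/23.
On [-1, 0], with p_0(t) = a_0 + b_0·(t + 1) + c_0·(t + 1)² + d_0·(t + 1)³: c_0 = m_0/2 = -535/23, d_0 = (m_1 - m_0)/(6h_0) = 282/23, b_0 = Δ_0 - h_0(2m_0 + m_1)/6 = 5.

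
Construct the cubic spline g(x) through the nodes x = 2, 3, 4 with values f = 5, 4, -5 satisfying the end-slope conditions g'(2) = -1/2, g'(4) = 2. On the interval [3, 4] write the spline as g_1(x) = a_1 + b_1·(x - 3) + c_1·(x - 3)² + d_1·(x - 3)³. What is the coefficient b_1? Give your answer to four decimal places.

Let m_i = g''(x_i). Step sizes h_i = 1, 1; slopes of the chords Δ_i = (y_(i+1) - y_i)/h_i = -1, -9.
  1·m_0 + 4·m_1 + 1·m_2 = 6(Δ_1 - Δ_0) = -48
Clamped end conditions give two more equations: 2h_0·m_0 + h_0·m_1 = 6(Δ_0 - g'(2)) = -3 and h_1·m_1 + 2h_1·m_2 = 6(g'(4) - Δ_1) = 66.
Solving the tridiagonal system: m_0 = 47/4, m_1 = -53/2, m_2 = 185/4.
On [3, 4], with g_1(x) = a_1 + b_1·(x - 3) + c_1·(x - 3)² + d_1·(x - 3)³: c_1 = m_1/2 = -53/4, d_1 = (m_2 - m_1)/(6h_1) = 97/8, b_1 = Δ_1 - h_1(2m_1 + m_2)/6 = -63/8.

-7.8750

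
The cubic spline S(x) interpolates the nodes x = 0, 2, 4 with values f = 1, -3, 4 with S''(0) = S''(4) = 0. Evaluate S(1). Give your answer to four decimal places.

Let M_i = S''(x_i). Step sizes h_i = 2, 2; slopes of the chords Δ_i = (y_(i+1) - y_i)/h_i = -2, 7/2.
  2·M_0 + 8·M_1 + 2·M_2 = 6(Δ_1 - Δ_0) = 33
Natural end conditions: M_0 = M_2 = 0.
Forward elimination and back-substitution give M_0 = 0, M_1 = 33/8, M_2 = 0.
On [0, 2], S(x) = 1 - 27/8·x + 0·x² + 11/32·x³.
With x = 1: S(1) = -65/32.

-2.0313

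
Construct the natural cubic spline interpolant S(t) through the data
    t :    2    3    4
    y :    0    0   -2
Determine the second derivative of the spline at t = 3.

-3

Put M_i = S'' at the i-th knot. Here h = (1, 1) and Δ = (0, -2), so the interior equations h_(i-1)·M_(i-1) + 2(h_(i-1)+h_i)·M_i + h_i·M_(i+1) = 6(Δ_i − Δ_(i-1)) read
  1·M_0 + 4·M_1 + 1·M_2 = 6(Δ_1 - Δ_0) = -12
Natural end conditions: M_0 = M_2 = 0.
Solving: M_0 = 0, M_1 = -3, M_2 = 0.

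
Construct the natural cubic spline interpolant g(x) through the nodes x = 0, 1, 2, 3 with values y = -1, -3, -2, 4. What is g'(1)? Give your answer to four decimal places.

-1.0667

With M_i denoting the second derivative at x_i, h_i = 1, 1, 1, and Δ_i = (y_(i+1) − y_i)/h_i = -2, 1, 6:
  1·M_0 + 4·M_1 + 1·M_2 = 6(Δ_1 - Δ_0) = 18
  1·M_1 + 4·M_2 + 1·M_3 = 6(Δ_2 - Δ_1) = 30
Natural end conditions: M_0 = M_3 = 0.
Hence M_0 = 0, M_1 = 14/5, M_2 = 34/5, M_3 = 0.
On [1, 2], g'(x) = b_1 + 2c_1·(x - 1) + 3d_1·(x - 1)² with b_1 = Δ_1 - h_1(2M_1 + M_2)/6 = -16/15, c_1 = M_1/2 = 7/5, d_1 = (M_2 - M_1)/(6h_1) = 2/3. So g'(1) = -16/15.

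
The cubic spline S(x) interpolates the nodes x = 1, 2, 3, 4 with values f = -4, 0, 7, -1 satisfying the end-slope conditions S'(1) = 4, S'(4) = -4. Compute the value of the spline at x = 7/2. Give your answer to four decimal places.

3.2917

Let M_i = S''(x_i). Step sizes h_i = 1, 1, 1; slopes of the chords Δ_i = (y_(i+1) - y_i)/h_i = 4, 7, -8.
  1·M_0 + 4·M_1 + 1·M_2 = 6(Δ_1 - Δ_0) = 18
  1·M_1 + 4·M_2 + 1·M_3 = 6(Δ_2 - Δ_1) = -90
Clamped end conditions give two more equations: 2h_0·M_0 + h_0·M_1 = 6(Δ_0 - S'(1)) = 0 and h_2·M_2 + 2h_2·M_3 = 6(S'(4) - Δ_2) = 24.
Forward elimination and back-substitution give M_0 = -22/3, M_1 = 44/3, M_2 = -100/3, M_3 = 86/3.
On [3, 4], S(x) = 7 - 5/3·(x - 3) - 50/3·(x - 3)² + 31/3·(x - 3)³.
With (x - 3) = 1/2: S(7/2) = 79/24.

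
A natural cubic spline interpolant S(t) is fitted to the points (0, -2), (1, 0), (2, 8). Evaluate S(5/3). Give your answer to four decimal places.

Let σ_i = S''(x_i). Step sizes h_i = 1, 1; slopes of the chords Δ_i = (y_(i+1) - y_i)/h_i = 2, 8.
  1·σ_0 + 4·σ_1 + 1·σ_2 = 6(Δ_1 - Δ_0) = 36
Natural end conditions: σ_0 = σ_2 = 0.
Forward elimination and back-substitution give σ_0 = 0, σ_1 = 9, σ_2 = 0.
On [1, 2], S(t) = 0 + 5·(t - 1) + 9/2·(t - 1)² - 3/2·(t - 1)³.
With (t - 1) = 2/3: S(5/3) = 44/9.

4.8889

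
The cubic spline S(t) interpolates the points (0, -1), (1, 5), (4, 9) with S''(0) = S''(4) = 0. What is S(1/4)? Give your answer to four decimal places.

Let σ_i = S''(x_i). Step sizes h_i = 1, 3; slopes of the chords Δ_i = (y_(i+1) - y_i)/h_i = 6, 4/3.
  1·σ_0 + 8·σ_1 + 3·σ_2 = 6(Δ_1 - Δ_0) = -28
Natural end conditions: σ_0 = σ_2 = 0.
Solving: σ_0 = 0, σ_1 = -7/2, σ_2 = 0.
On [0, 1], S(t) = -1 + 79/12·t + 0·t² - 7/12·t³.
With t = 1/4: S(1/4) = 163/256.

0.6367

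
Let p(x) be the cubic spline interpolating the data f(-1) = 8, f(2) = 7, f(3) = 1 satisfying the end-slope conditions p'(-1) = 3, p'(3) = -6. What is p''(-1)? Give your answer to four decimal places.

-1.3333

Put m_i = p'' at the i-th knot. Here h = (3, 1) and Δ = (-1/3, -6), so the interior equations h_(i-1)·m_(i-1) + 2(h_(i-1)+h_i)·m_i + h_i·m_(i+1) = 6(Δ_i − Δ_(i-1)) read
  3·m_0 + 8·m_1 + 1·m_2 = 6(Δ_1 - Δ_0) = -34
Clamped end conditions give two more equations: 2h_0·m_0 + h_0·m_1 = 6(Δ_0 - p'(-1)) = -20 and h_1·m_1 + 2h_1·m_2 = 6(p'(3) - Δ_1) = 0.
Solving the tridiagonal system: m_0 = -4/3, m_1 = -4, m_2 = 2.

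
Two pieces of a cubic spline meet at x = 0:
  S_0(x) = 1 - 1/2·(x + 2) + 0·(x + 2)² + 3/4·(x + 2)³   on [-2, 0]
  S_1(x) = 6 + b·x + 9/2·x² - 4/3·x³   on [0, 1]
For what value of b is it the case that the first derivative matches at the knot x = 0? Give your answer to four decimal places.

S_0'(x) = -1/2 + 0·(x + 2) + 9/4·(x + 2)², so S_0'(0) = 17/2. On the right, S_1'(0) = b, so b = 17/2.

8.5000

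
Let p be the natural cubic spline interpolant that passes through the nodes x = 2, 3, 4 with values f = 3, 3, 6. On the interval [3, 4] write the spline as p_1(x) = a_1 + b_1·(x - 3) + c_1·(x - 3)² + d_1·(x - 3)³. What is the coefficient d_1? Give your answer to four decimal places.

-0.7500

With σ_i denoting the second derivative at x_i, h_i = 1, 1, and Δ_i = (y_(i+1) − y_i)/h_i = 0, 3:
  1·σ_0 + 4·σ_1 + 1·σ_2 = 6(Δ_1 - Δ_0) = 18
Natural end conditions: σ_0 = σ_2 = 0.
Solving: σ_0 = 0, σ_1 = 9/2, σ_2 = 0.
On [3, 4], with p_1(x) = a_1 + b_1·(x - 3) + c_1·(x - 3)² + d_1·(x - 3)³: c_1 = σ_1/2 = 9/4, d_1 = (σ_2 - σ_1)/(6h_1) = -3/4, b_1 = Δ_1 - h_1(2σ_1 + σ_2)/6 = 3/2.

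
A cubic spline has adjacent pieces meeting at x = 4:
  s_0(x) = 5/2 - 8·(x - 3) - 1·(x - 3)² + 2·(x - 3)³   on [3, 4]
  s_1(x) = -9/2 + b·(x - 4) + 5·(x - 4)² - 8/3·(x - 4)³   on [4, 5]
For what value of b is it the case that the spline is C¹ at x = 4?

-4

s_0'(x) = -8 - 2·(x - 3) + 6·(x - 3)², so s_0'(4) = -4. On the right, s_1'(4) = b, so b = -4.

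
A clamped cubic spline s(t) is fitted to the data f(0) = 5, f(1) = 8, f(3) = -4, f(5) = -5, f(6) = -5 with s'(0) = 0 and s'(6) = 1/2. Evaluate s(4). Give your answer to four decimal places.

-5.9138

With σ_i denoting the second derivative at x_i, h_i = 1, 2, 2, 1, and Δ_i = (y_(i+1) − y_i)/h_i = 3, -6, -1/2, 0:
  1·σ_0 + 6·σ_1 + 2·σ_2 = 6(Δ_1 - Δ_0) = -54
  2·σ_1 + 8·σ_2 + 2·σ_3 = 6(Δ_2 - Δ_1) = 33
  2·σ_2 + 6·σ_3 + 1·σ_4 = 6(Δ_3 - Δ_2) = 3
Clamped end conditions give two more equations: 2h_0·σ_0 + h_0·σ_1 = 6(Δ_0 - s'(0)) = 18 and h_3·σ_3 + 2h_3·σ_4 = 6(s'(6) - Δ_3) = 3.
Forward elimination and back-substitution give σ_0 = 2147/132, σ_1 = -959/66, σ_2 = 203/24, σ_3 = -185/66, σ_4 = 383/132.
On [3, 5], s(t) = -4 - 229/44·(t - 3) + 203/48·(t - 3)² - 991/1056·(t - 3)³.
With (t - 3) = 1: s(4) = -6245/1056.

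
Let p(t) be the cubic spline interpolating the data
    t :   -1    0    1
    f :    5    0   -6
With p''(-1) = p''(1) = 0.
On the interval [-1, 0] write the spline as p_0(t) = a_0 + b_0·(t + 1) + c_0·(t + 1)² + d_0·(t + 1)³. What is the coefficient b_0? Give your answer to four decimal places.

-4.7500

Let M_i = p''(x_i). Step sizes h_i = 1, 1; slopes of the chords Δ_i = (y_(i+1) - y_i)/h_i = -5, -6.
  1·M_0 + 4·M_1 + 1·M_2 = 6(Δ_1 - Δ_0) = -6
Natural end conditions: M_0 = M_2 = 0.
Solving: M_0 = 0, M_1 = -3/2, M_2 = 0.
On [-1, 0], with p_0(t) = a_0 + b_0·(t + 1) + c_0·(t + 1)² + d_0·(t + 1)³: c_0 = M_0/2 = 0, d_0 = (M_1 - M_0)/(6h_0) = -1/4, b_0 = Δ_0 - h_0(2M_0 + M_1)/6 = -19/4.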